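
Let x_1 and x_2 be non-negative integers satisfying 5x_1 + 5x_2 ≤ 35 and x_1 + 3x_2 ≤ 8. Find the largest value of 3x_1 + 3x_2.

(x_1,x_2)=(7,0): 5·7+5·0=35≤35, 1·7+3·0=7≤8, objective 21.
(x_1,x_2)=(6,0): 5·6+5·0=30≤35, 1·6+3·0=6≤8, objective 18.
Maximum is 21 at (x_1,x_2)=(7,0).

21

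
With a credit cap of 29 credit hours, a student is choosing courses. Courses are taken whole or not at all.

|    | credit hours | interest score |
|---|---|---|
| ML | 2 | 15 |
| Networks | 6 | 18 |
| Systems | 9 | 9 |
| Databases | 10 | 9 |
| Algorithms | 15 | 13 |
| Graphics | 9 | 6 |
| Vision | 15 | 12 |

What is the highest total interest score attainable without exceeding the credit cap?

51

ML + Networks + Systems + Databases: credit hours 2 + 6 + 9 + 10 = 27 ≤ 29, interest score 15 + 18 + 9 + 9 = 51.
ML + Networks + Databases + Graphics: credit hours 2 + 6 + 10 + 9 = 27 ≤ 29, interest score 15 + 18 + 9 + 6 = 48.
ML + Networks + Systems + Graphics: credit hours 2 + 6 + 9 + 9 = 26 ≤ 29, interest score 15 + 18 + 9 + 6 = 48.
Best is ML, Networks, Systems, and Databases with total interest score 51.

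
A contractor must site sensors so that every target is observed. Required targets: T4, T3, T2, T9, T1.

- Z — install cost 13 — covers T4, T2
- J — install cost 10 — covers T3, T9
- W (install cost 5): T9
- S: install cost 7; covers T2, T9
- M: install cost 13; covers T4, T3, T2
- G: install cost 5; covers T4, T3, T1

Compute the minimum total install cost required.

This is a weighted set-cover instance.
Choose S and G: together they cover T4, T3, T2, T9, T1 — every target.
Total install cost: 7 + 5 = 12.
No cover costs less than 12.

12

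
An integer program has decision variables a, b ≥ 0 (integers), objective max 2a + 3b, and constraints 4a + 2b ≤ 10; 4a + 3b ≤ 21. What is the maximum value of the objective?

(a,b)=(0,5): 4·0+2·5=10≤10, 4·0+3·5=15≤21, objective 15.
(a,b)=(0,4): 4·0+2·4=8≤10, 4·0+3·4=12≤21, objective 12.
Maximum is 15 at (a,b)=(0,5).

15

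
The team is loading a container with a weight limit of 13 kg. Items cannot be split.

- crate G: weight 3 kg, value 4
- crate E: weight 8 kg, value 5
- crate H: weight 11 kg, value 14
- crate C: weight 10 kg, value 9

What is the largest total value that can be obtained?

14

Allowing fractional choices, the relaxed optimum would be about 16.7, but items are indivisible.
crate H: weight 11 ≤ 13, value 14.
crate G + crate C: weight 3 + 10 = 13 ≤ 13, value 4 + 9 = 13.
crate C: weight 10 ≤ 13, value 9.
Best is crate H with total value 14.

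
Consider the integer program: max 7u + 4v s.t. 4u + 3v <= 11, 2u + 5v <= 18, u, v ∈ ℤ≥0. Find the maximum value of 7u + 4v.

(u,v)=(2,1) is feasible, giving 18.
(u,v)=(1,2) is feasible, giving 15.
(u,v)=(2,0) is feasible, giving 14.
(u,v)=(1,1) is feasible, giving 11.
No feasible integer point exceeds 18.

18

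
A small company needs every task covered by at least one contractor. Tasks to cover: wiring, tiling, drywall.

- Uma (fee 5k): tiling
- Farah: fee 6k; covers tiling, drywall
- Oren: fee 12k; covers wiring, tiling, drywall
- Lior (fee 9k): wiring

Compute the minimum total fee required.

12

This is an integer covering problem.
The greedy cost-per-new-task heuristic would pick Farah and Lior for 15, but a cheaper cover exists.
Oren alone covers wiring, tiling, drywall — every task.
Total fee: 12.
No cover costs less than 12.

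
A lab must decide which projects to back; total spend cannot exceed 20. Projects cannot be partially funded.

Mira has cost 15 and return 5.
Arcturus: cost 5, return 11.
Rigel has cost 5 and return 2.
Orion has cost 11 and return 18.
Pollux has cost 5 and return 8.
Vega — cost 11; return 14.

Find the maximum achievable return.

Allowing fractional choices, the relaxed optimum would be about 35.4, but projects are indivisible.
Arcturus + Vega: cost 5 + 11 = 16 ≤ 20, return 11 + 14 = 25.
Arcturus + Orion: cost 5 + 11 = 16 ≤ 20, return 11 + 18 = 29.
Orion + Pollux: cost 11 + 5 = 16 ≤ 20, return 18 + 8 = 26.
Best is Arcturus and Orion with total return 29.

29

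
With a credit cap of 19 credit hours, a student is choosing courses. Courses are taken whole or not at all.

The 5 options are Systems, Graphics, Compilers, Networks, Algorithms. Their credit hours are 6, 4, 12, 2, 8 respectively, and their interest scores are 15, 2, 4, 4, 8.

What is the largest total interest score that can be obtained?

Allowing fractional choices, the relaxed optimum would be about 28.5, but courses are indivisible.
Systems + Graphics + Algorithms: credit hours 6 + 4 + 8 = 18 ≤ 19, interest score 15 + 2 + 8 = 25.
Systems + Algorithms: credit hours 6 + 8 = 14 ≤ 19, interest score 15 + 8 = 23.
Systems + Networks + Algorithms: credit hours 6 + 2 + 8 = 16 ≤ 19, interest score 15 + 4 + 8 = 27.
Best is Systems, Networks, and Algorithms with total interest score 27.

27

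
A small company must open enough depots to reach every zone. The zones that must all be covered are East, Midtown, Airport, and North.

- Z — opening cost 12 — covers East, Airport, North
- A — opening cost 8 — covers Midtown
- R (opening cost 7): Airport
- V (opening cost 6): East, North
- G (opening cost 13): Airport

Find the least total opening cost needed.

20

This is an integer covering problem.
The greedy cost-per-new-zone heuristic would pick V, R, and A for 21, but a cheaper cover exists.
Choose Z and A: together they cover East, Midtown, Airport, North — every zone.
Total opening cost: 12 + 8 = 20.
No cover costs less than 20.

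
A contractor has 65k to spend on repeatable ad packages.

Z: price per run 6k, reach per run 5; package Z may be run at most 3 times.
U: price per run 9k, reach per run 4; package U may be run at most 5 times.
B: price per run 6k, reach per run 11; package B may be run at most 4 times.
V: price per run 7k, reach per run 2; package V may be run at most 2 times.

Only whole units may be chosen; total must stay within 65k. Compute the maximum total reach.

67

Take 3×Z, 1×U, 4×B, and 2×V: price 65 ≤ 65, reach 3·5 + 1·4 + 4·11 + 2·2 = 67.
B has the best ratio (11/6) and is taken to its limit of 4; remaining capacity is filled optimally with the others.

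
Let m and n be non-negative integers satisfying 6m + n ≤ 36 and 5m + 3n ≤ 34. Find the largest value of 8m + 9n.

The continuous relaxation peaks at (0, 11.3) with value 102.00; rounding to a feasible lattice point costs some objective.
(m,n)=(0,11): 6·0+1·11=11≤36, 5·0+3·11=33≤34, objective 99.
(m,n)=(0,10): 6·0+1·10=10≤36, 5·0+3·10=30≤34, objective 90.
No feasible integer point exceeds 99.

99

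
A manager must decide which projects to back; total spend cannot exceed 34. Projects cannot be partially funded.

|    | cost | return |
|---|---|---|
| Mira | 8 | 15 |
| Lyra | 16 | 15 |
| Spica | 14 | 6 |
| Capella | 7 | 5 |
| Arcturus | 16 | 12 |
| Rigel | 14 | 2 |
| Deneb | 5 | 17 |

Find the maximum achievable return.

Treat it as a binary knapsack problem.
Mira + Lyra + Deneb: cost 8 + 16 + 5 = 29 ≤ 34, return 15 + 15 + 17 = 47.
Mira + Arcturus + Deneb: cost 8 + 16 + 5 = 29 ≤ 34, return 15 + 12 + 17 = 44.
Best is Mira, Lyra, and Deneb with total return 47.

47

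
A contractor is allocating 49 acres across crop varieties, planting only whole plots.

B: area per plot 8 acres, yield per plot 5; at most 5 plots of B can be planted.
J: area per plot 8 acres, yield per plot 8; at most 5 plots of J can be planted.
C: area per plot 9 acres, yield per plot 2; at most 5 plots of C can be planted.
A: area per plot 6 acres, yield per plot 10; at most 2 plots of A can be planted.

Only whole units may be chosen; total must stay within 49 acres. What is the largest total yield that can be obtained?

52

A has the best ratio (10/6); taking only A gives at most 2×10 = 20 (stopped by the supply cap of 2).
Mixing does better — 4×J and 2×A: area 44 ≤ 49, yield 4·8 + 2·10 = 52.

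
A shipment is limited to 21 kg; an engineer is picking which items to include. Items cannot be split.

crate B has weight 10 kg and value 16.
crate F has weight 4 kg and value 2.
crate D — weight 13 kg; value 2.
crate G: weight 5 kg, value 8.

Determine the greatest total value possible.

26

Take crate B, crate F, and crate G: weight 10 + 4 + 5 = 19 ≤ 21, value 16 + 2 + 8 = 26.
No other feasible combination does better.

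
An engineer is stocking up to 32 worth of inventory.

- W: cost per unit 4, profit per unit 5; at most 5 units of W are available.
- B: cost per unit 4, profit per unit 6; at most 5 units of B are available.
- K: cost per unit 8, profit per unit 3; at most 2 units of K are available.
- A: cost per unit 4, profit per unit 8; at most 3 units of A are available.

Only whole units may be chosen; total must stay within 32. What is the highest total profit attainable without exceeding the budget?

5×B and 3×A: cost 32 ≤ 32, profit 5·6 + 3·8 = 54.
1×W, 4×B, and 3×A: cost 32 ≤ 32, profit 1·5 + 4·6 + 3·8 = 53.
Best is 54.

54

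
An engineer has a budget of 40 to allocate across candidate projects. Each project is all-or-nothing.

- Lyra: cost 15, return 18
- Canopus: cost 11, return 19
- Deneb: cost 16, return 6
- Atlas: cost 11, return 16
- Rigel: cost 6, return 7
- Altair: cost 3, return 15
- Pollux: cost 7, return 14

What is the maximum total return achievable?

Allowing fractional choices, the relaxed optimum would be about 73.6, but projects are indivisible.
Lyra + Canopus + Altair + Pollux: cost 15 + 11 + 3 + 7 = 36 ≤ 40, return 18 + 19 + 15 + 14 = 66.
Canopus + Atlas + Rigel + Altair + Pollux: cost 11 + 11 + 6 + 3 + 7 = 38 ≤ 40, return 19 + 16 + 7 + 15 + 14 = 71.
Lyra + Canopus + Atlas + Altair: cost 15 + 11 + 11 + 3 = 40 ≤ 40, return 18 + 19 + 16 + 15 = 68.
Best is Canopus, Atlas, Rigel, Altair, and Pollux with total return 71.

71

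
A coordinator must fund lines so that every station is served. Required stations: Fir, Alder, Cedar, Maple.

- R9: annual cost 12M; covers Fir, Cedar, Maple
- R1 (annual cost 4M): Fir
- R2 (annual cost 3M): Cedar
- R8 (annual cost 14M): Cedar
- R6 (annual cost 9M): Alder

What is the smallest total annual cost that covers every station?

21

Choose R9 and R6: together they cover Fir, Alder, Cedar, Maple — every station.
Total annual cost: 12 + 9 = 21.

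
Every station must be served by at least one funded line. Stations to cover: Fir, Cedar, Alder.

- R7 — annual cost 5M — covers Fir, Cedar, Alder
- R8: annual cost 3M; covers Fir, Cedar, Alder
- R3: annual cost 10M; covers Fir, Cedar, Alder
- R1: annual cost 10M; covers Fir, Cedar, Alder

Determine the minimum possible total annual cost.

This is a weighted set-cover instance.
R8 alone covers Fir, Cedar, Alder — every station.
Total annual cost: 3.
No cover costs less than 3.

3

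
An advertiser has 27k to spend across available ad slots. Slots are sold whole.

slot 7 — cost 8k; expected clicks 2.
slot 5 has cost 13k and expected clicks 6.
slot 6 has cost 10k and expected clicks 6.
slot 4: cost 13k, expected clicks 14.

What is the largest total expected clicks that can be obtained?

Allowing fractional choices, the relaxed optimum would be about 21.8, but ad slots are indivisible.
slot 6 + slot 4: cost 10 + 13 = 23 ≤ 27, expected clicks 6 + 14 = 20.
slot 5 + slot 4: cost 13 + 13 = 26 ≤ 27, expected clicks 6 + 14 = 20.
slot 7 + slot 4: cost 8 + 13 = 21 ≤ 27, expected clicks 2 + 14 = 16.
The maximum expected clicks is 20; one optimal choice is slot 6 and slot 4.

20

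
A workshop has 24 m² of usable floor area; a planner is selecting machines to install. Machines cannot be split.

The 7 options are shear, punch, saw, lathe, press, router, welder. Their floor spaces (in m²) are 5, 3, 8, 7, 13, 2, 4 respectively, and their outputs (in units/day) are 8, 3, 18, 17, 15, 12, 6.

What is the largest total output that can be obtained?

56

This is a 0-1 knapsack instance.
Allowing fractional choices, the relaxed optimum would be about 58.0, but machines are indivisible.
punch + saw + lathe + router + welder: floor space 3 + 8 + 7 + 2 + 4 = 24 ≤ 24, output 3 + 18 + 17 + 12 + 6 = 56.
shear + saw + lathe + router: floor space 5 + 8 + 7 + 2 = 22 ≤ 24, output 8 + 18 + 17 + 12 = 55.
saw + lathe + router + welder: floor space 8 + 7 + 2 + 4 = 21 ≤ 24, output 18 + 17 + 12 + 6 = 53.
Best is punch, saw, lathe, router, and welder with total output 56.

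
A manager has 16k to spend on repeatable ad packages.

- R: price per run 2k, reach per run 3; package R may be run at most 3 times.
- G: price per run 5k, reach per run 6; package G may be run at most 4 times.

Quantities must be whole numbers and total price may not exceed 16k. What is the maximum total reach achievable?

R has the best ratio (3/2); taking only R gives at most 3×3 = 9 (stopped by the supply cap of 3).
Mixing does better — 3×R and 2×G: price 16 ≤ 16, reach 3·3 + 2·6 = 21.

21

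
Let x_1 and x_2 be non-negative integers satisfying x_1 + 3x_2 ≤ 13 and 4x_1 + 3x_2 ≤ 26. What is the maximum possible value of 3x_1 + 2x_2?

19

(x_1,x_2)=(5,2): 1·5+3·2=11≤13, 4·5+3·2=26≤26, objective 19.
(x_1,x_2)=(4,3): 1·4+3·3=13≤13, 4·4+3·3=25≤26, objective 18.
(x_1,x_2)=(6,0): 1·6+3·0=6≤13, 4·6+3·0=24≤26, objective 18.
The best lattice point is (5,2), giving 19.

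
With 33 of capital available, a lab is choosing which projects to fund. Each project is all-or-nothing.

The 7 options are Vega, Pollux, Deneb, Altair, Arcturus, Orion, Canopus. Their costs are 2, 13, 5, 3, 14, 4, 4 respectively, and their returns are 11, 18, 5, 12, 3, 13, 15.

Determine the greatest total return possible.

Take Vega, Pollux, Deneb, Altair, Orion, and Canopus: cost 2 + 13 + 5 + 3 + 4 + 4 = 31 ≤ 33, return 11 + 18 + 5 + 12 + 13 + 15 = 74.
No other feasible combination does better.

74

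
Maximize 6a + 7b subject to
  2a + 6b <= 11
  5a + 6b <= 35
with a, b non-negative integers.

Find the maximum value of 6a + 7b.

30

(a,b)=(5,0): 2·5+6·0=10≤11, 5·5+6·0=25≤35, objective 30.
(a,b)=(4,0): 2·4+6·0=8≤11, 5·4+6·0=20≤35, objective 24.
The best lattice point is (5,0), giving 30.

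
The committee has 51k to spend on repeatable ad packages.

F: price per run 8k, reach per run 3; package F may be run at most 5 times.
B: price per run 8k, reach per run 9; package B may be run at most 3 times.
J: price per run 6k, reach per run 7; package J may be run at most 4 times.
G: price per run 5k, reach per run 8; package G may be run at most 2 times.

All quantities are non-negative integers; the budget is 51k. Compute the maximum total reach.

This is a bounded integer knapsack.
G has the best ratio (8/5); taking only G gives at most 2×8 = 16 (stopped by the supply cap of 2).
Mixing does better — 2×B, 4×J, and 2×G: price 50 ≤ 51, reach 2·9 + 4·7 + 2·8 = 62.

62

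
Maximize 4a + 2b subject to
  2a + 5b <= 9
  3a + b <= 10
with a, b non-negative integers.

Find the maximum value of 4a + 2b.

12

(a,b)=(3,0): 2·3+5·0=6≤9, 3·3+1·0=9≤10, objective 12.
(a,b)=(2,1): 2·2+5·1=9≤9, 3·2+1·1=7≤10, objective 10.
Maximum is 12 at (a,b)=(3,0).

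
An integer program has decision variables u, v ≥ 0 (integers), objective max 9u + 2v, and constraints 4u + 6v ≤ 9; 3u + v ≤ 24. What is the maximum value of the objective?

18

(u,v)=(2,0): 4·2+6·0=8≤9, 3·2+1·0=6≤24, objective 18.
(u,v)=(1,0): 4·1+6·0=4≤9, 3·1+1·0=3≤24, objective 9.
No feasible integer point exceeds 18.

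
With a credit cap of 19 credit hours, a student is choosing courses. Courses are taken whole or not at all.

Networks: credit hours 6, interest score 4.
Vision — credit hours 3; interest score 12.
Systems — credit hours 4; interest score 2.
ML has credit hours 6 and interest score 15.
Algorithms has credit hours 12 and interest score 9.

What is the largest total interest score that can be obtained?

Take Networks, Vision, Systems, and ML: credit hours 6 + 3 + 4 + 6 = 19 ≤ 19, interest score 4 + 12 + 2 + 15 = 33.
No other feasible combination does better.

33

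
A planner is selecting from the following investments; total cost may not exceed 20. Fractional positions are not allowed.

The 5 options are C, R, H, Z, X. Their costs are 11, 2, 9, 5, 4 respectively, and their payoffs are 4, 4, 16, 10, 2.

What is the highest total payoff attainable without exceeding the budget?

Take R, H, Z, and X: cost 2 + 9 + 5 + 4 = 20 ≤ 20, payoff 4 + 16 + 10 + 2 = 32.
No other feasible combination does better.

32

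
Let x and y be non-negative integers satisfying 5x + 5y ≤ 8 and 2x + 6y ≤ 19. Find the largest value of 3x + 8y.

(x,y)=(0,1): 5·0+5·1=5≤8, 2·0+6·1=6≤19, objective 8.
(x,y)=(1,0): 5·1+5·0=5≤8, 2·1+6·0=2≤19, objective 3.
(x,y)=(0,0): 5·0+5·0=0≤8, 2·0+6·0=0≤19, objective 0.
The best lattice point is (0,1), giving 8.

8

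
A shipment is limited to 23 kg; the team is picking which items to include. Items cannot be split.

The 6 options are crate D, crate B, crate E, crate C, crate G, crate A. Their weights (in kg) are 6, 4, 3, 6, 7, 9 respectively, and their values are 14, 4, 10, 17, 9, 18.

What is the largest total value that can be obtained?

50

This is a 0-1 knapsack instance.
Take crate D, crate E, crate C, and crate G: weight 6 + 3 + 6 + 7 = 22 ≤ 23, value 14 + 10 + 17 + 9 = 50.
No other feasible combination does better.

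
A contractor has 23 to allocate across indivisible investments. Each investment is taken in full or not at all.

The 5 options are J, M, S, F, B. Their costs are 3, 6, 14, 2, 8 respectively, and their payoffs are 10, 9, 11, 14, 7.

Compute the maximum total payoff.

40

Allowing fractional choices, the relaxed optimum would be about 43.1, but investments are indivisible.
J + M + F + B: cost 3 + 6 + 2 + 8 = 19 ≤ 23, payoff 10 + 9 + 14 + 7 = 40.
J + S + F: cost 3 + 14 + 2 = 19 ≤ 23, payoff 10 + 11 + 14 = 35.
Best is J, M, F, and B with total payoff 40.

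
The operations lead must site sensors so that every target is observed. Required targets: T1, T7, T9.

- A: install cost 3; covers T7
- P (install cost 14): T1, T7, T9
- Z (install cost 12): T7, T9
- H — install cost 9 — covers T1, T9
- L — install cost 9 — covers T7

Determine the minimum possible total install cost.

This is a weighted set-cover instance.
Choose A and H: together they cover T1, T7, T9 — every target.
Total install cost: 3 + 9 = 12.
No cover costs less than 12.

12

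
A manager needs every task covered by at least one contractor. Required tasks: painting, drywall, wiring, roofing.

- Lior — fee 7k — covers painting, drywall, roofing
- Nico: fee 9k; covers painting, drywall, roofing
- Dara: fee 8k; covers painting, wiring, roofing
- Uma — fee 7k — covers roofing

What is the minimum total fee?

This is an integer covering problem.
Choose Lior and Dara: together they cover painting, drywall, wiring, roofing — every task.
Total fee: 7 + 8 = 15.

15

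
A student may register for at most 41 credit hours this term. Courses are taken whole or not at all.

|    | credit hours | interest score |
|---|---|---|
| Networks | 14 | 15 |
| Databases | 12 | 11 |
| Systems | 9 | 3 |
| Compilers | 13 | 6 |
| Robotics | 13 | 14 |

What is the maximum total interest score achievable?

Networks + Systems + Robotics: credit hours 14 + 9 + 13 = 36 ≤ 41, interest score 15 + 3 + 14 = 32.
Networks + Compilers + Robotics: credit hours 14 + 13 + 13 = 40 ≤ 41, interest score 15 + 6 + 14 = 35.
Networks + Databases + Robotics: credit hours 14 + 12 + 13 = 39 ≤ 41, interest score 15 + 11 + 14 = 40.
Best is Networks, Databases, and Robotics with total interest score 40.

40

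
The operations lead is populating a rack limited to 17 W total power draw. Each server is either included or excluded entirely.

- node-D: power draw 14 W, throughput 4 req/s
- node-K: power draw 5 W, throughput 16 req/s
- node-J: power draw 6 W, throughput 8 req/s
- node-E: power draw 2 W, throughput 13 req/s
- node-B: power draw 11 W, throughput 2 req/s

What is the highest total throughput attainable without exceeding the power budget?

Treat it as a binary knapsack problem.
node-K + node-E: power draw 5 + 2 = 7 ≤ 17, throughput 16 + 13 = 29.
node-K + node-J + node-E: power draw 5 + 6 + 2 = 13 ≤ 17, throughput 16 + 8 + 13 = 37.
node-K + node-J: power draw 5 + 6 = 11 ≤ 17, throughput 16 + 8 = 24.
Best is node-K, node-J, and node-E with total throughput 37.

37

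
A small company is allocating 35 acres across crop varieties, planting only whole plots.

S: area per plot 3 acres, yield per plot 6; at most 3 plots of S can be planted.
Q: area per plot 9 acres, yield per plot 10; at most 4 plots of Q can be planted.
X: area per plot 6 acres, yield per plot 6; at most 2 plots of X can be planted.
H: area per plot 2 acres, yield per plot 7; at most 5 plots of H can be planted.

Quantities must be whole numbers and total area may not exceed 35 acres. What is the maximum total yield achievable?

69

2×S, 2×Q, and 5×H: area 34 ≤ 35, yield 2·6 + 2·10 + 5·7 = 67.
3×S, 1×Q, 1×X, and 5×H: area 34 ≤ 35, yield 3·6 + 1·10 + 1·6 + 5·7 = 69.
Best is 69.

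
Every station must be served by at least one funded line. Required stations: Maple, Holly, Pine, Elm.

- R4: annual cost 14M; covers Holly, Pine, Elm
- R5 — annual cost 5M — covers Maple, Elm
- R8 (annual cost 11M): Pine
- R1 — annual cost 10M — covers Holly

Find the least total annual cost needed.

19

This is an integer covering problem.
Choose R4 and R5: together they cover Maple, Holly, Pine, Elm — every station.
Total annual cost: 14 + 5 = 19.
No cover costs less than 19.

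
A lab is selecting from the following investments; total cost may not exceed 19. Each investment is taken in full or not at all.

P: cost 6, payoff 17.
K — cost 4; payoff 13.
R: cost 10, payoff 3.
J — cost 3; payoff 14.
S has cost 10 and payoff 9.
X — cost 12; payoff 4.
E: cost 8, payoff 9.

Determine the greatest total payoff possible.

Treat it as a binary knapsack problem.
Allowing fractional choices, the relaxed optimum would be about 50.8, but investments are indivisible.
P + K + J: cost 6 + 4 + 3 = 13 ≤ 19, payoff 17 + 13 + 14 = 44.
P + J + E: cost 6 + 3 + 8 = 17 ≤ 19, payoff 17 + 14 + 9 = 40.
Best is P, K, and J with total payoff 44.

44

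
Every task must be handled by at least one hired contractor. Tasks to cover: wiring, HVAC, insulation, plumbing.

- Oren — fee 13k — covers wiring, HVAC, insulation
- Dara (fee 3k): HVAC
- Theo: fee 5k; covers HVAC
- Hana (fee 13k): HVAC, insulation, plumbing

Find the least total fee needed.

Choose Oren and Hana: together they cover wiring, HVAC, insulation, plumbing — every task.
Total fee: 13 + 13 = 26.

26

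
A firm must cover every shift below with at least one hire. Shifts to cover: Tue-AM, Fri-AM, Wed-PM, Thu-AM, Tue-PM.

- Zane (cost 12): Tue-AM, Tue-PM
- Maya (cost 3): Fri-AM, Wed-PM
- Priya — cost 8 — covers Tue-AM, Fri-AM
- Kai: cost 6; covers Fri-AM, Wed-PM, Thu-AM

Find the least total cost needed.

The greedy cost-per-new-shift heuristic would pick Maya, Zane, and Kai for 21, but a cheaper cover exists.
Choose Zane and Kai: together they cover Tue-AM, Fri-AM, Wed-PM, Thu-AM, Tue-PM — every shift.
Total cost: 12 + 6 = 18.
No cover costs less than 18.

18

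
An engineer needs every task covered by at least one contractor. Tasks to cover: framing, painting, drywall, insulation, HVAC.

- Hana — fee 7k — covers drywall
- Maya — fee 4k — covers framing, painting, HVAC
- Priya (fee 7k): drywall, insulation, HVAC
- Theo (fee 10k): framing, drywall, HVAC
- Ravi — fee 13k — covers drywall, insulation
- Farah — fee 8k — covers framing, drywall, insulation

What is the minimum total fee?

Choose Maya and Priya: together they cover framing, painting, drywall, insulation, HVAC — every task.
Total fee: 4 + 7 = 11.
No cover costs less than 11.

11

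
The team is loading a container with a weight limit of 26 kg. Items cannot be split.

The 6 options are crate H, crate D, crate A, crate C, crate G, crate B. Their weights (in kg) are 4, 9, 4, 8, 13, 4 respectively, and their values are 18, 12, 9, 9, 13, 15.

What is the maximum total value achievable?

55

This is a 0-1 knapsack instance.
Take crate H, crate A, crate G, and crate B: weight 4 + 4 + 13 + 4 = 25 ≤ 26, value 18 + 9 + 13 + 15 = 55.
No other feasible combination does better.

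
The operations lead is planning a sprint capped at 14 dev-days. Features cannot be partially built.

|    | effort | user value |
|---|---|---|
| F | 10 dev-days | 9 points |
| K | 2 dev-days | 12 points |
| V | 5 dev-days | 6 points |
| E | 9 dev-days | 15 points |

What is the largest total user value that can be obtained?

27

F + K: effort 10 + 2 = 12 ≤ 14, user value 9 + 12 = 21.
K + E: effort 2 + 9 = 11 ≤ 14, user value 12 + 15 = 27.
V + E: effort 5 + 9 = 14 ≤ 14, user value 6 + 15 = 21.
Best is K and E with total user value 27.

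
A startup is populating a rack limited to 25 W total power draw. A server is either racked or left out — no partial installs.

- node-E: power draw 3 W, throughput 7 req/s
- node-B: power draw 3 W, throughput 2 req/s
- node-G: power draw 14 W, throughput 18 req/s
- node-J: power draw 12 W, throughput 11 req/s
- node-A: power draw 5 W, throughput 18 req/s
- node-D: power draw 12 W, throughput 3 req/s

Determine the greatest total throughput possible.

45

node-B + node-G + node-A: power draw 3 + 14 + 5 = 22 ≤ 25, throughput 2 + 18 + 18 = 38.
node-E + node-B + node-G + node-A: power draw 3 + 3 + 14 + 5 = 25 ≤ 25, throughput 7 + 2 + 18 + 18 = 45.
node-E + node-G + node-A: power draw 3 + 14 + 5 = 22 ≤ 25, throughput 7 + 18 + 18 = 43.
Best is node-E, node-B, node-G, and node-A with total throughput 45.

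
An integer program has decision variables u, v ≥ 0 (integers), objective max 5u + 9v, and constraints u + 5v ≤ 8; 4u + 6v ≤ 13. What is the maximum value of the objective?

15

(u,v)=(3,0) is feasible, giving 15.
(u,v)=(1,1) is feasible, giving 14.
(u,v)=(2,0) is feasible, giving 10.
No feasible integer point exceeds 15.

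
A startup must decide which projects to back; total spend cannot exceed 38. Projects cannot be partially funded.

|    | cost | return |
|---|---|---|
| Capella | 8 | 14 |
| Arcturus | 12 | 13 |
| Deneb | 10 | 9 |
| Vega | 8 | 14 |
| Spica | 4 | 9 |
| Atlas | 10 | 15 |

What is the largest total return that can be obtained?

This is a 0-1 knapsack instance.
Take Capella, Arcturus, Vega, and Atlas: cost 8 + 12 + 8 + 10 = 38 ≤ 38, return 14 + 13 + 14 + 15 = 56.
No other feasible combination does better.

56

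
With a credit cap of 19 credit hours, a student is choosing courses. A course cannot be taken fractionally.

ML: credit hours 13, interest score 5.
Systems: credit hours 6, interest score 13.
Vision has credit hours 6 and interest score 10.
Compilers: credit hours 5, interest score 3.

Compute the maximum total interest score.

26

Take Systems, Vision, and Compilers: credit hours 6 + 6 + 5 = 17 ≤ 19, interest score 13 + 10 + 3 = 26.
No other feasible combination does better.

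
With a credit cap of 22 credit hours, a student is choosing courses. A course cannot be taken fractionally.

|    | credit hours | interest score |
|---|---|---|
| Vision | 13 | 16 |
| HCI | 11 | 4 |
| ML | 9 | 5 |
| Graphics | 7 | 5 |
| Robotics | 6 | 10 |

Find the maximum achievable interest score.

This is an integer program with binary decision variables.
Vision + Graphics: credit hours 13 + 7 = 20 ≤ 22, interest score 16 + 5 = 21.
Vision + Robotics: credit hours 13 + 6 = 19 ≤ 22, interest score 16 + 10 = 26.
Vision + ML: credit hours 13 + 9 = 22 ≤ 22, interest score 16 + 5 = 21.
Best is Vision and Robotics with total interest score 26.

26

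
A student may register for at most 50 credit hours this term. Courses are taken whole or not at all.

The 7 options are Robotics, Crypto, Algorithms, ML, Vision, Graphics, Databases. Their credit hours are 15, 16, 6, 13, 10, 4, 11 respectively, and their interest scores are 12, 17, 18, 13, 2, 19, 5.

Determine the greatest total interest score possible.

72

This is an integer program with binary decision variables.
Allowing fractional choices, the relaxed optimum would be about 75.8, but courses are indivisible.
Crypto + Algorithms + ML + Graphics + Databases: credit hours 16 + 6 + 13 + 4 + 11 = 50 ≤ 50, interest score 17 + 18 + 13 + 19 + 5 = 72.
Crypto + Algorithms + ML + Vision + Graphics: credit hours 16 + 6 + 13 + 10 + 4 = 49 ≤ 50, interest score 17 + 18 + 13 + 2 + 19 = 69.
Crypto + Algorithms + ML + Graphics: credit hours 16 + 6 + 13 + 4 = 39 ≤ 50, interest score 17 + 18 + 13 + 19 = 67.
Best is Crypto, Algorithms, ML, Graphics, and Databases with total interest score 72.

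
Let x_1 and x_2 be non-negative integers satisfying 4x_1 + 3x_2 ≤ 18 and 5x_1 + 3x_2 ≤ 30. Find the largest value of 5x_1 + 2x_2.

(x_1,x_2)=(4,0): 4·4+3·0=16≤18, 5·4+3·0=20≤30, objective 20.
(x_1,x_2)=(3,1): 4·3+3·1=15≤18, 5·3+3·1=18≤30, objective 17.
(x_1,x_2)=(3,0): 4·3+3·0=12≤18, 5·3+3·0=15≤30, objective 15.
Maximum is 20 at (x_1,x_2)=(4,0).

20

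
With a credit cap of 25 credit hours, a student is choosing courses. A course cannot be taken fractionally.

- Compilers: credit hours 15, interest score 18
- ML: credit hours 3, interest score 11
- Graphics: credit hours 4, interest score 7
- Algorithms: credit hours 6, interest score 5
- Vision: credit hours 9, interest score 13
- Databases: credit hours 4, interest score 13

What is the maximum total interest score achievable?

44

Compilers + ML + Databases: credit hours 15 + 3 + 4 = 22 ≤ 25, interest score 18 + 11 + 13 = 42.
ML + Graphics + Vision + Databases: credit hours 3 + 4 + 9 + 4 = 20 ≤ 25, interest score 11 + 7 + 13 + 13 = 44.
ML + Algorithms + Vision + Databases: credit hours 3 + 6 + 9 + 4 = 22 ≤ 25, interest score 11 + 5 + 13 + 13 = 42.
Best is ML, Graphics, Vision, and Databases with total interest score 44.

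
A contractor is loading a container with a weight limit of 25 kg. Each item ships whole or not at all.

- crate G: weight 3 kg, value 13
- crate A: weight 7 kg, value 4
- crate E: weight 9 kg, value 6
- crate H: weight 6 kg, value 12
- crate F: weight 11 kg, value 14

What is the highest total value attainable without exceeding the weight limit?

This is a 0-1 knapsack instance.
Allowing fractional choices, the relaxed optimum would be about 42.3, but items are indivisible.
crate G + crate H + crate F: weight 3 + 6 + 11 = 20 ≤ 25, value 13 + 12 + 14 = 39.
crate G + crate A + crate E + crate H: weight 3 + 7 + 9 + 6 = 25 ≤ 25, value 13 + 4 + 6 + 12 = 35.
crate G + crate E + crate F: weight 3 + 9 + 11 = 23 ≤ 25, value 13 + 6 + 14 = 33.
Best is crate G, crate H, and crate F with total value 39.

39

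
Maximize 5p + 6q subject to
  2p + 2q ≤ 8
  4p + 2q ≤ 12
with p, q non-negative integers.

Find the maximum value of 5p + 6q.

24

(p,q)=(0,4) is feasible, giving 24.
(p,q)=(1,3) is feasible, giving 23.
(p,q)=(0,3) is feasible, giving 18.
Maximum is 24 at (p,q)=(0,4).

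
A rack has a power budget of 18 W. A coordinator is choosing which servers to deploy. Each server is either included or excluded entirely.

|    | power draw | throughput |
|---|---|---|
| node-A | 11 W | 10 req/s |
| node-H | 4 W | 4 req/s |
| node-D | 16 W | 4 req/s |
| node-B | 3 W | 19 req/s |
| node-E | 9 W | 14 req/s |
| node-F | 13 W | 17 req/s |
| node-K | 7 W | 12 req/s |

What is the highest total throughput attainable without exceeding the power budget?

Allowing fractional choices, the relaxed optimum would be about 43.4, but servers are indivisible.
node-H + node-B + node-E: power draw 4 + 3 + 9 = 16 ≤ 18, throughput 4 + 19 + 14 = 37.
node-B + node-F: power draw 3 + 13 = 16 ≤ 18, throughput 19 + 17 = 36.
Best is node-H, node-B, and node-E with total throughput 37.

37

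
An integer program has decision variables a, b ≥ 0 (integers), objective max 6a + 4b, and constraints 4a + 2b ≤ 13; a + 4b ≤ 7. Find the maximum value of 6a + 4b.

18

The continuous relaxation peaks at (2.71, 1.07) with value 20.57; rounding to a feasible lattice point costs some objective.
(a,b)=(3,0) is feasible, giving 18.
(a,b)=(2,1) is feasible, giving 16.
(a,b)=(2,0) is feasible, giving 12.
Maximum is 18 at (a,b)=(3,0).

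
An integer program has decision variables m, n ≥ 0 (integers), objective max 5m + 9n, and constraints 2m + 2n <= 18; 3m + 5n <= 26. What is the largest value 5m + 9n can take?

46

Relaxing integrality, the LP optimum is 46.80 at (m,n) = (0, 5.2), which is not an integer point.
(m,n)=(2,4): 2·2+2·4=12≤18, 3·2+5·4=26≤26, objective 46.
(m,n)=(0,5): 2·0+2·5=10≤18, 3·0+5·5=25≤26, objective 45.
No feasible integer point exceeds 46.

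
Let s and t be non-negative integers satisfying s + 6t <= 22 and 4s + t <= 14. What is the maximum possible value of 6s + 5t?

The continuous relaxation peaks at (2.7, 3.22) with value 32.26; rounding to a feasible lattice point costs some objective.
(s,t)=(3,2): 1·3+6·2=15≤22, 4·3+1·2=14≤14, objective 28.
(s,t)=(2,3): 1·2+6·3=20≤22, 4·2+1·3=11≤14, objective 27.
(s,t)=(3,1): 1·3+6·1=9≤22, 4·3+1·1=13≤14, objective 23.
Maximum is 28 at (s,t)=(3,2).

28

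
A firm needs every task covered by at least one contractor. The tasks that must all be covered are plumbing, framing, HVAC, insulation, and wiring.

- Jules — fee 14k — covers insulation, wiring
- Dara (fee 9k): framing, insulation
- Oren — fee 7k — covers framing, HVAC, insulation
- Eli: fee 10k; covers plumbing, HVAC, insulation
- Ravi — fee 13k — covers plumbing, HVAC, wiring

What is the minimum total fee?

20

Choose Oren and Ravi: together they cover plumbing, framing, HVAC, insulation, wiring — every task.
Total fee: 7 + 13 = 20.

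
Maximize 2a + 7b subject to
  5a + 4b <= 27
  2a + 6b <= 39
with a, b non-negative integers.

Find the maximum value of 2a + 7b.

Relaxing integrality, the LP optimum is 45.50 at (a,b) = (0, 6.5), which is not an integer point.
(a,b)=(0,6): 5·0+4·6=24≤27, 2·0+6·6=36≤39, objective 42.
(a,b)=(1,5): 5·1+4·5=25≤27, 2·1+6·5=32≤39, objective 37.
No feasible integer point exceeds 42.

42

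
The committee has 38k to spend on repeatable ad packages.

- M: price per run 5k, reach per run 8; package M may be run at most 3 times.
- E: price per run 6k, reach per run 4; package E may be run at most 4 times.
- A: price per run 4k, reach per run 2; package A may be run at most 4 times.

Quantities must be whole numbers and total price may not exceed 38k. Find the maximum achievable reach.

M has the best ratio (8/5); taking only M gives at most 3×8 = 24 (stopped by the supply cap of 3).
Mixing does better — 3×M, 3×E, and 1×A: price 37 ≤ 38, reach 3·8 + 3·4 + 1·2 = 38.

38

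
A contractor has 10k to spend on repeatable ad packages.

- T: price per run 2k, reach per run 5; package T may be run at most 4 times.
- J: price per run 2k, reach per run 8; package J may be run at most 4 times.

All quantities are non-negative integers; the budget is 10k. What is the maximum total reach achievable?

Take 1×T and 4×J: price 10 ≤ 10, reach 1·5 + 4·8 = 37.
J has the best ratio (8/2) and is taken to its limit of 4; remaining capacity is filled optimally with the others.

37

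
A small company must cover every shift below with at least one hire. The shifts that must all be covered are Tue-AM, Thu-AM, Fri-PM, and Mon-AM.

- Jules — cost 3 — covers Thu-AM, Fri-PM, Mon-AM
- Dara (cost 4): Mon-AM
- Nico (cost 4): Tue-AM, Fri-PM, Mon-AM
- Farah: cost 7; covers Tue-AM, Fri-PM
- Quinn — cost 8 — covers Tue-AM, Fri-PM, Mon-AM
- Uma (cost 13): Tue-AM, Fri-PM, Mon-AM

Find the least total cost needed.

Choose Jules and Nico: together they cover Tue-AM, Thu-AM, Fri-PM, Mon-AM — every shift.
Total cost: 3 + 4 = 7.
No cover costs less than 7.

7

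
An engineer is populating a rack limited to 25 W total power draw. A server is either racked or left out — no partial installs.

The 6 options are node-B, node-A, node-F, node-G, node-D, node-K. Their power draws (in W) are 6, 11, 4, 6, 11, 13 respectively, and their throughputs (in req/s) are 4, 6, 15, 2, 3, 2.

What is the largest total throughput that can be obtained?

Take node-B, node-A, and node-F: power draw 6 + 11 + 4 = 21 ≤ 25, throughput 4 + 6 + 15 = 25.
No other feasible combination does better.

25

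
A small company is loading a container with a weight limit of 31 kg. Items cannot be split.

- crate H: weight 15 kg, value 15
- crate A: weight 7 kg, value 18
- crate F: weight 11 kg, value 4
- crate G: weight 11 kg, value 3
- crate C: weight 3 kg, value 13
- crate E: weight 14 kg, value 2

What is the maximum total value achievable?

Allowing fractional choices, the relaxed optimum would be about 48.2, but items are indivisible.
crate A + crate F + crate C: weight 7 + 11 + 3 = 21 ≤ 31, value 18 + 4 + 13 = 35.
crate H + crate A + crate C: weight 15 + 7 + 3 = 25 ≤ 31, value 15 + 18 + 13 = 46.
Best is crate H, crate A, and crate C with total value 46.

46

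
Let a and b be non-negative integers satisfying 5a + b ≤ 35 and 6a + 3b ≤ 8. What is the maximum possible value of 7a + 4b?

(a,b)=(0,2): 5·0+1·2=2≤35, 6·0+3·2=6≤8, objective 8.
(a,b)=(0,1): 5·0+1·1=1≤35, 6·0+3·1=3≤8, objective 4.
Maximum is 8 at (a,b)=(0,2).

8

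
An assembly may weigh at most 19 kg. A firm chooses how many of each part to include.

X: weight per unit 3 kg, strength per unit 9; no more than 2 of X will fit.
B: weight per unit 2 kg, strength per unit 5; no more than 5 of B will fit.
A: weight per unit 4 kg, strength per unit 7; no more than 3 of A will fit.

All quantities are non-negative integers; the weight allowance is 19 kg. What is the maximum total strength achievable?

2×X, 4×B, and 1×A: weight 18 ≤ 19, strength 2·9 + 4·5 + 1·7 = 45.
1×X, 4×B, and 2×A: weight 19 ≤ 19, strength 1·9 + 4·5 + 2·7 = 43.
Best is 45.

45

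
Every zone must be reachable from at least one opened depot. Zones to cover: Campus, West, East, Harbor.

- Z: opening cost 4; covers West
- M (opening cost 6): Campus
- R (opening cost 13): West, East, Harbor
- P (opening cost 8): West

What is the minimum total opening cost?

19

The greedy cost-per-new-zone heuristic would pick Z, M, and R for 23, but a cheaper cover exists.
Choose M and R: together they cover Campus, West, East, Harbor — every zone.
Total opening cost: 6 + 13 = 19.
No cover costs less than 19.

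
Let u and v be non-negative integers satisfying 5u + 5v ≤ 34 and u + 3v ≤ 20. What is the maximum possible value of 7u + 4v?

(u,v)=(6,0) is feasible, giving 42.
(u,v)=(5,1) is feasible, giving 39.
The best lattice point is (6,0), giving 42.

42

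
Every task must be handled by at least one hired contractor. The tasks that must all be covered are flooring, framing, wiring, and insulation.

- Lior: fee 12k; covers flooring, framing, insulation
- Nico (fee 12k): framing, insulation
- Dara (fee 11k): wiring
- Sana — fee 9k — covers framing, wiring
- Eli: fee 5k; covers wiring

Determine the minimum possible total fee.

17

Choose Lior and Eli: together they cover flooring, framing, wiring, insulation — every task.
Total fee: 12 + 5 = 17.
No cover costs less than 17.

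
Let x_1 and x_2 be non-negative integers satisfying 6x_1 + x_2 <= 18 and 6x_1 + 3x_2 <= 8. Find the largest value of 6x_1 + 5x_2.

Relaxing integrality, the LP optimum is 13.33 at (x_1,x_2) = (0, 2.67), which is not an integer point.
(x_1,x_2)=(0,2): 6·0+1·2=2≤18, 6·0+3·2=6≤8, objective 10.
(x_1,x_2)=(0,1): 6·0+1·1=1≤18, 6·0+3·1=3≤8, objective 5.
Maximum is 10 at (x_1,x_2)=(0,2).

10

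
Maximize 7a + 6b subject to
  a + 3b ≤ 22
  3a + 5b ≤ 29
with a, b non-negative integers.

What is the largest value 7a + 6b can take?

63

(a,b)=(9,0) is feasible, giving 63.
(a,b)=(8,1) is feasible, giving 62.
(a,b)=(8,0) is feasible, giving 56.
Maximum is 63 at (a,b)=(9,0).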